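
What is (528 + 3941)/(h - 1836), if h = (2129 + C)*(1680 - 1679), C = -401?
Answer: -4469/108 ≈ -41.380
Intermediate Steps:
h = 1728 (h = (2129 - 401)*(1680 - 1679) = 1728*1 = 1728)
(528 + 3941)/(h - 1836) = (528 + 3941)/(1728 - 1836) = 4469/(-108) = 4469*(-1/108) = -4469/108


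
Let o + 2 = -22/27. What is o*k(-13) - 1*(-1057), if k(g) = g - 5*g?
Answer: 24587/27 ≈ 910.63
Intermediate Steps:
k(g) = -4*g
o = -76/27 (o = -2 - 22/27 = -76/27 ≈ -2.8148)
o*k(-13) - 1*(-1057) = -(-304)*(-13)/27 - 1*(-1057) = -76/27*52 + 1057 = -3952/27 + 1057 = 24587/27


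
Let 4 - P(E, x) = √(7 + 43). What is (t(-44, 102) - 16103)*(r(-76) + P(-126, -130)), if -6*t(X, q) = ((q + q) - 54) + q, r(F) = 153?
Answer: -2534765 + 80725*√2 ≈ -2.4206e+6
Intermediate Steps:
t(X, q) = 9 - q/2 (t(X, q) = -(((q + q) - 54) + q)/6 = -((2*q - 54) + q)/6 = -((-54 + 2*q) + q)/6 = -(-54 + 3*q)/6 = 9 - q/2)
P(E, x) = 4 - 5*√2 (P(E, x) = 4 - √(7 + 43) = 4 - √50 = 4 - 5*√2)
(t(-44, 102) - 16103)*(r(-76) + P(-126, -130)) = ((9 - ½*102) - 16103)*(153 + (4 - 5*√2)) = ((9 - 51) - 16103)*(157 - 5*√2) = (-42 - 16103)*(157 - 5*√2) = -16145*(157 - 5*√2) = -2534765 + 80725*√2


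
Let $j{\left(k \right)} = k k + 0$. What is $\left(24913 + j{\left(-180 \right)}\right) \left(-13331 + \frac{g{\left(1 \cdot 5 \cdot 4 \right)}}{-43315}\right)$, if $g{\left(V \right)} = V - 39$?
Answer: $- \frac{33094374314998}{43315} \approx -7.6404 \cdot 10^{8}$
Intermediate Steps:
$j{\left(k \right)} = k^{2}$ ($j{\left(k \right)} = k^{2} + 0 = k^{2}$)
$g{\left(V \right)} = -39 + V$
$\left(24913 + j{\left(-180 \right)}\right) \left(-13331 + \frac{g{\left(1 \cdot 5 \cdot 4 \right)}}{-43315}\right) = \left(24913 + \left(-180\right)^{2}\right) \left(-13331 + \frac{-39 + 1 \cdot 5 \cdot 4}{-43315}\right) = \left(24913 + 32400\right) \left(-13331 + \left(-39 + 5 \cdot 4\right) \left(- \frac{1}{43315}\right)\right) = 57313 \left(-13331 + \left(-39 + 20\right) \left(- \frac{1}{43315}\right)\right) = 57313 \left(-13331 - - \frac{19}{43315}\right) = 57313 \left(-13331 + \frac{19}{43315}\right) = 57313 \left(- \frac{577432246}{43315}\right) = - \frac{33094374314998}{43315}$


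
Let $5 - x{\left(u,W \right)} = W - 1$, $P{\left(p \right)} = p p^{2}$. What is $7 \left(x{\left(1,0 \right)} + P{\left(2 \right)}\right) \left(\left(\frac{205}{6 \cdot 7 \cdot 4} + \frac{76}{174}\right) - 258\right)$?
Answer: $- \frac{2914107}{116} \approx -25122.0$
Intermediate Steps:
$P{\left(p \right)} = p^{3}$
$x{\left(u,W \right)} = 6 - W$ ($x{\left(u,W \right)} = 5 - \left(W - 1\right) = 5 - \left(-1 + W\right) = 6 - W$)
$7 \left(x{\left(1,0 \right)} + P{\left(2 \right)}\right) \left(\left(\frac{205}{6 \cdot 7 \cdot 4} + \frac{76}{174}\right) - 258\right) = 7 \left(\left(6 - 0\right) + 2^{3}\right) \left(\left(\frac{205}{6 \cdot 7 \cdot 4} + \frac{76}{174}\right) - 258\right) = 7 \left(\left(6 + 0\right) + 8\right) \left(\left(\frac{205}{42 \cdot 4} + 76 \cdot \frac{1}{174}\right) - 258\right) = 7 \left(6 + 8\right) \left(\left(\frac{205}{168} + \frac{38}{87}\right) - 258\right) = 7 \cdot 14 \left(\left(205 \cdot \frac{1}{168} + \frac{38}{87}\right) - 258\right) = 98 \left(\left(\frac{205}{168} + \frac{38}{87}\right) - 258\right) = 98 \left(\frac{2691}{1624} - 258\right) = 98 \left(- \frac{416301}{1624}\right) = - \frac{2914107}{116}$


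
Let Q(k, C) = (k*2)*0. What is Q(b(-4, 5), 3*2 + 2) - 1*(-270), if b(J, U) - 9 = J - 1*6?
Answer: 270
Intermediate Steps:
b(J, U) = 3 + J (b(J, U) = 9 + (J - 1*6) = 9 + (J - 6) = 9 + (-6 + J) = 3 + J)
Q(k, C) = 0 (Q(k, C) = (2*k)*0 = 0)
Q(b(-4, 5), 3*2 + 2) - 1*(-270) = 0 - 1*(-270) = 0 + 270 = 270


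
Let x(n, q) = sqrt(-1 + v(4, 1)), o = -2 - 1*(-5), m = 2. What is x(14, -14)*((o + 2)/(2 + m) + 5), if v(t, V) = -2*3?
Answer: 25*I*sqrt(7)/4 ≈ 16.536*I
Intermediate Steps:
v(t, V) = -6
o = 3 (o = -2 + 5 = 3)
x(n, q) = I*sqrt(7) (x(n, q) = sqrt(-1 - 6) = sqrt(-7) = I*sqrt(7))
x(14, -14)*((o + 2)/(2 + m) + 5) = (I*sqrt(7))*((3 + 2)/(2 + 2) + 5) = (I*sqrt(7))*(5/4 + 5) = (I*sqrt(7))*(25/4) = 25*I*sqrt(7)/4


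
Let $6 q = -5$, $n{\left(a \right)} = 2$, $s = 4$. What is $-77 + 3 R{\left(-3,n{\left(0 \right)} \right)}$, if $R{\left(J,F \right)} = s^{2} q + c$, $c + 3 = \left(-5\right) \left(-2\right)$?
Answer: $-96$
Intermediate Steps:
$c = 7$ ($c = -3 - -10 = -3 + 10 = 7$)
$q = - \frac{5}{6}$ ($q = \frac{1}{6} \left(-5\right) = - \frac{5}{6} \approx -0.83333$)
$R{\left(J,F \right)} = - \frac{19}{3}$ ($R{\left(J,F \right)} = 4^{2} \left(- \frac{5}{6}\right) + 7 = 16 \left(- \frac{5}{6}\right) + 7 = - \frac{40}{3} + 7 = - \frac{19}{3}$)
$-77 + 3 R{\left(-3,n{\left(0 \right)} \right)} = -77 + 3 \left(- \frac{19}{3}\right) = -77 - 19 = -96$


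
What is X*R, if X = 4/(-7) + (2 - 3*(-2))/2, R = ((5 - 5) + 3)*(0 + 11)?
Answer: 792/7 ≈ 113.14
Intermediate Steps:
R = 33 (R = (0 + 3)*11 = 3*11 = 33)
X = 24/7 (X = 4*(-⅐) + (2 - 1*(-6))*(½) = -4/7 + (2 + 6)*(½) = -4/7 + 8*(½) = -4/7 + 4 = 24/7 ≈ 3.4286)
X*R = (24/7)*33 = 792/7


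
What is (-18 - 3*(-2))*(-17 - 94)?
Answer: 1332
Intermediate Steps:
(-18 - 3*(-2))*(-17 - 94) = (-18 + 6)*(-111) = -12*(-111) = 1332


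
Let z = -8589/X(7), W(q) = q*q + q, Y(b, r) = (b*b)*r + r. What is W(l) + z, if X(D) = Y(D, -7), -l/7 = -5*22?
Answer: 29684727/50 ≈ 5.9369e+5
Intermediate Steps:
l = 770 (l = -(-35)*22 = -7*(-110) = 770)
Y(b, r) = r + r*b² (Y(b, r) = b²*r + r = r*b² + r = r + r*b²)
W(q) = q + q² (W(q) = q² + q = q + q²)
X(D) = -7 - 7*D² (X(D) = -7*(1 + D²) = -7 - 7*D²)
z = 1227/50 (z = -8589/(-7 - 7*7²) = -8589/(-7 - 7*49) = -8589/(-7 - 343) = -8589/(-350) = -8589*(-1/350) = 1227/50 ≈ 24.540)
W(l) + z = 770*(1 + 770) + 1227/50 = 770*771 + 1227/50 = 593670 + 1227/50 = 29684727/50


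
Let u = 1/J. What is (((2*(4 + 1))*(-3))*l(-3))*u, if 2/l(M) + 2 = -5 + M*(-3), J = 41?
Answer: -30/41 ≈ -0.73171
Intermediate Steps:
u = 1/41 ≈ 0.024390
l(M) = 2/(-7 - 3*M) (l(M) = 2/(-2 + (-5 + M*(-3))) = 2/(-2 + (-5 - 3*M)) = 2/(-7 - 3*M))
(((2*(4 + 1))*(-3))*l(-3))*u = (((2*(4 + 1))*(-3))*(-2/(7 + 3*(-3))))*(1/41) = (((2*5)*(-3))*(-2/(7 - 9)))*(1/41) = ((10*(-3))*(-2/(-2)))*(1/41) = -(-60)*(-1)/2*(1/41) = -30*1*(1/41) = -30*1/41 = -30/41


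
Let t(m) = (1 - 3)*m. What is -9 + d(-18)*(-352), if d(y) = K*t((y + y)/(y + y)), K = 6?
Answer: 4215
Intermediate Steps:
t(m) = -2*m
d(y) = -12 (d(y) = 6*(-2*(y + y)/(y + y)) = 6*(-2*2*y/(2*y)) = 6*(-2*2*y*1/(2*y)) = 6*(-2*1) = 6*(-2) = -12)
-9 + d(-18)*(-352) = -9 - 12*(-352) = -9 + 4224 = 4215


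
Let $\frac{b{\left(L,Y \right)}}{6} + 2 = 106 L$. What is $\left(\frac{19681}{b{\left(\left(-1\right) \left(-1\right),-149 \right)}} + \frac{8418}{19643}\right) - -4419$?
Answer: $\frac{4196658071}{942864} \approx 4451.0$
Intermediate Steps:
$b{\left(L,Y \right)} = -12 + 636 L$ ($b{\left(L,Y \right)} = -12 + 6 \cdot 106 L = -12 + 636 L$)
$\left(\frac{19681}{b{\left(\left(-1\right) \left(-1\right),-149 \right)}} + \frac{8418}{19643}\right) - -4419 = \left(\frac{19681}{-12 + 636 \left(\left(-1\right) \left(-1\right)\right)} + \frac{8418}{19643}\right) - -4419 = \left(\frac{19681}{-12 + 636 \cdot 1} + 8418 \cdot \frac{1}{19643}\right) + 4419 = \left(\frac{19681}{-12 + 636} + \frac{8418}{19643}\right) + 4419 = \left(\frac{19681}{624} + \frac{8418}{19643}\right) + 4419 = \frac{30142055}{942864} + 4419 = \frac{4196658071}{942864}$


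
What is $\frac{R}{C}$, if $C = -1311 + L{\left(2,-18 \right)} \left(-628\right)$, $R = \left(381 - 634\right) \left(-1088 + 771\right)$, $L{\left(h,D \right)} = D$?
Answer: $\frac{80201}{9993} \approx 8.0257$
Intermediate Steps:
$R = 80201$ ($R = \left(-253\right) \left(-317\right) = 80201$)
$C = 9993$ ($C = -1311 - -11304 = -1311 + 11304 = 9993$)
$\frac{R}{C} = \frac{80201}{9993}$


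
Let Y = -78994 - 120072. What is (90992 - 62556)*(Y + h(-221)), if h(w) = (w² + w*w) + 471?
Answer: -2869562068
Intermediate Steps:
Y = -199066
h(w) = 471 + 2*w² (h(w) = (w² + w²) + 471 = 2*w² + 471 = 471 + 2*w²)
(90992 - 62556)*(Y + h(-221)) = (90992 - 62556)*(-199066 + (471 + 2*(-221)²)) = 28436*(-199066 + (471 + 2*48841)) = 28436*(-199066 + (471 + 97682)) = 28436*(-199066 + 98153) = 28436*(-100913) = -2869562068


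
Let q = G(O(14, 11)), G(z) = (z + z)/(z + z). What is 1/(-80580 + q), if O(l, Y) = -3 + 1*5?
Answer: -1/80579 ≈ -1.2410e-5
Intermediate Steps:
O(l, Y) = 2 (O(l, Y) = -3 + 5 = 2)
G(z) = 1 (G(z) = (2*z)/((2*z)) = (2*z)*(1/(2*z)) = 1)
q = 1
1/(-80580 + q) = 1/(-80580 + 1) = 1/(-80579) = -1/80579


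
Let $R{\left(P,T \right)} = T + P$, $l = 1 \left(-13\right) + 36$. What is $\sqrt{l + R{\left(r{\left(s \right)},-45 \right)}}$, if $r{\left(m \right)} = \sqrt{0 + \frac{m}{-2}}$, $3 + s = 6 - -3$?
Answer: $\sqrt{-22 + i \sqrt{3}} \approx 0.18449 + 4.694 i$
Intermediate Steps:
$s = 6$ ($s = -3 + \left(6 - -3\right) = -3 + \left(6 + 3\right) = -3 + 9 = 6$)
$l = 23$ ($l = -13 + 36 = 23$)
$r{\left(m \right)} = \frac{\sqrt{2} \sqrt{- m}}{2}$ ($r{\left(m \right)} = \sqrt{0 + m \left(- \frac{1}{2}\right)} = \sqrt{0 - \frac{m}{2}} = \sqrt{- \frac{m}{2}} = \frac{\sqrt{2} \sqrt{- m}}{2}$)
$R{\left(P,T \right)} = P + T$
$\sqrt{l + R{\left(r{\left(s \right)},-45 \right)}} = \sqrt{23 - \left(45 - \frac{\sqrt{2} \sqrt{\left(-1\right) 6}}{2}\right)} = \sqrt{23 - \left(45 - \frac{\sqrt{2} \sqrt{-6}}{2}\right)} = \sqrt{23 - \left(45 - \frac{\sqrt{2} i \sqrt{6}}{2}\right)} = \sqrt{23 - \left(45 - i \sqrt{3}\right)} = \sqrt{-22 + i \sqrt{3}}$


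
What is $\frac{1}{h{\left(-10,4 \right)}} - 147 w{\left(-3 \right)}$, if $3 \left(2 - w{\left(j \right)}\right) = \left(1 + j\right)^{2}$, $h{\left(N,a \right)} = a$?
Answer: $- \frac{391}{4} \approx -97.75$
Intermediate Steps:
$w{\left(j \right)} = 2 - \frac{\left(1 + j\right)^{2}}{3}$
$\frac{1}{h{\left(-10,4 \right)}} - 147 w{\left(-3 \right)} = \frac{1}{4} - 147 \left(2 - \frac{\left(1 - 3\right)^{2}}{3}\right) = \frac{1}{4} - 147 \left(2 - \frac{\left(-2\right)^{2}}{3}\right) = \frac{1}{4} - 147 \left(2 - \frac{4}{3}\right) = \frac{1}{4} - 98 = - \frac{391}{4}$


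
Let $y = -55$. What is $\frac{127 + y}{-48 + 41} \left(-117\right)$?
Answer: $\frac{8424}{7} \approx 1203.4$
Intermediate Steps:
$\frac{127 + y}{-48 + 41} \left(-117\right) = \frac{127 - 55}{-48 + 41} \left(-117\right) = \frac{72}{-7} \left(-117\right) = 72 \left(- \frac{1}{7}\right) \left(-117\right) = \left(- \frac{72}{7}\right) \left(-117\right) = \frac{8424}{7}$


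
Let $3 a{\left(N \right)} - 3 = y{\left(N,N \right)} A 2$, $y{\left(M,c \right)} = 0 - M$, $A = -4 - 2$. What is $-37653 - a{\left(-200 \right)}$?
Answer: $-36854$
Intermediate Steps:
$A = -6$ ($A = -4 - 2 = -6$)
$y{\left(M,c \right)} = - M$
$a{\left(N \right)} = 1 + 4 N$ ($a{\left(N \right)} = 1 + \frac{- N \left(-6\right) 2}{3} = 1 + \frac{6 N 2}{3} = 1 + \frac{12 N}{3} = 1 + 4 N$)
$-37653 - a{\left(-200 \right)} = -37653 - \left(1 + 4 \left(-200\right)\right) = -37653 - \left(1 - 800\right) = -37653 - -799 = -37653 + 799 = -36854$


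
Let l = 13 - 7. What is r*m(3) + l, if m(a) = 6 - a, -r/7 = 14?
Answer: -288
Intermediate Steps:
r = -98 (r = -7*14 = -98)
l = 6
r*m(3) + l = -98*(6 - 1*3) + 6 = -98*(6 - 3) + 6 = -98*3 + 6 = -294 + 6 = -288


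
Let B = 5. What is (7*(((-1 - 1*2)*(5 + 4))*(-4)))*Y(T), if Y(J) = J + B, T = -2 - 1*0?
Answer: 2268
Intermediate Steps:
T = -2 (T = -2 + 0 = -2)
Y(J) = 5 + J (Y(J) = J + 5 = 5 + J)
(7*(((-1 - 1*2)*(5 + 4))*(-4)))*Y(T) = (7*(((-1 - 1*2)*(5 + 4))*(-4)))*(5 - 2) = (7*(((-1 - 2)*9)*(-4)))*3 = (7*(-3*9*(-4)))*3 = (7*(-27*(-4)))*3 = (7*108)*3 = 756*3 = 2268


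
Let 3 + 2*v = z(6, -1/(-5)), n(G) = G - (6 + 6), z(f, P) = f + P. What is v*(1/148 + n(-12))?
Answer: -7102/185 ≈ -38.389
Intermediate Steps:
z(f, P) = P + f
n(G) = -12 + G (n(G) = G - 1*12 = G - 12 = -12 + G)
v = 8/5 (v = -3/2 + (-1/(-5) + 6)/2 = -3/2 + (-1*(-⅕) + 6)/2 = -3/2 + (⅕ + 6)/2 = -3/2 + (½)*(31/5) = -3/2 + 31/10 = 8/5 ≈ 1.6000)
v*(1/148 + n(-12)) = 8*(1/148 + (-12 - 12))/5 = 8*(1/148 - 24)/5 = (8/5)*(-3551/148) = -7102/185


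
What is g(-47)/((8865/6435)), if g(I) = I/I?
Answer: 143/197 ≈ 0.72589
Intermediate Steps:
g(I) = 1
g(-47)/((8865/6435)) = 1/(8865/6435) = 1/(8865*(1/6435)) = 1/(197/143) = 1*(143/197) = 143/197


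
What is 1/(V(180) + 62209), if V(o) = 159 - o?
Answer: 1/62188 ≈ 1.6080e-5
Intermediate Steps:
1/(V(180) + 62209) = 1/((159 - 1*180) + 62209) = 1/((159 - 180) + 62209) = 1/(-21 + 62209) = 1/62188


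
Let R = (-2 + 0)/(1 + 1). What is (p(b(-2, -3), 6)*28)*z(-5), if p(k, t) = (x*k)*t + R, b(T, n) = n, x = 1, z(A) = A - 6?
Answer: 5852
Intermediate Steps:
R = -1 (R = -2/2 = -2*½ = -1)
z(A) = -6 + A
p(k, t) = -1 + k*t (p(k, t) = (1*k)*t - 1 = k*t - 1 = -1 + k*t)
(p(b(-2, -3), 6)*28)*z(-5) = ((-1 - 3*6)*28)*(-6 - 5) = ((-1 - 18)*28)*(-11) = -19*28*(-11) = -532*(-11) = 5852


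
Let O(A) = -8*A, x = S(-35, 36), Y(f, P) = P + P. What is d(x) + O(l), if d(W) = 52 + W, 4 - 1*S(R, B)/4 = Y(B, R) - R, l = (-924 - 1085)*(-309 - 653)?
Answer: -15461056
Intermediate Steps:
l = 1932658 (l = -2009*(-962) = 1932658)
Y(f, P) = 2*P
S(R, B) = 16 - 4*R (S(R, B) = 16 - 4*(2*R - R) = 16 - 4*R)
x = 156 (x = 16 - 4*(-35) = 16 + 140 = 156)
d(x) + O(l) = (52 + 156) - 8*1932658 = 208 - 15461264 = -15461056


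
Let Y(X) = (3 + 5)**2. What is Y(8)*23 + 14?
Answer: 1486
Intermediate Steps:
Y(X) = 64 (Y(X) = 8**2 = 64)
Y(8)*23 + 14 = 64*23 + 14 = 1472 + 14 = 1486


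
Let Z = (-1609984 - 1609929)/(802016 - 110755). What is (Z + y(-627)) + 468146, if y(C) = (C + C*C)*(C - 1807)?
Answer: -660072497251355/691261 ≈ -9.5488e+8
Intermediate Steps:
y(C) = (-1807 + C)*(C + C²) (y(C) = (C + C²)*(-1807 + C) = (-1807 + C)*(C + C²))
Z = -3219913/691261 ≈ -4.6580
(Z + y(-627)) + 468146 = (-3219913/691261 - 627*(-1807 + (-627)² - 1806*(-627))) + 468146 = (-3219913/691261 - 627*(-1807 + 393129 + 1132362)) + 468146 = (-3219913/691261 - 627*1523684) + 468146 = (-3219913/691261 - 955349868) + 468146 = -660396108323461/691261 + 468146 = -660072497251355/691261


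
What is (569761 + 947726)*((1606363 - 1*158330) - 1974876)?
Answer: -799477403541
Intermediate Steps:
(569761 + 947726)*((1606363 - 1*158330) - 1974876) = 1517487*((1606363 - 158330) - 1974876) = 1517487*(1448033 - 1974876) = 1517487*(-526843) = -799477403541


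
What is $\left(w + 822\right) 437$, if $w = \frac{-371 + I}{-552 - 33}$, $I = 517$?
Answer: $\frac{210076388}{585} \approx 3.5911 \cdot 10^{5}$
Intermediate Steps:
$w = - \frac{146}{585}$ ($w = \frac{-371 + 517}{-552 - 33} = \frac{146}{-585} = 146 \left(- \frac{1}{585}\right) = - \frac{146}{585} \approx -0.24957$)
$\left(w + 822\right) 437 = \left(- \frac{146}{585} + 822\right) 437 = \frac{480724}{585} \cdot 437 = \frac{210076388}{585}$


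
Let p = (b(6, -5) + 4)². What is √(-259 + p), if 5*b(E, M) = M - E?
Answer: I*√6394/5 ≈ 15.992*I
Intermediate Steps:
b(E, M) = -E/5 + M/5 (b(E, M) = (M - E)/5 = -E/5 + M/5)
p = 81/25 (p = ((-⅕*6 + (⅕)*(-5)) + 4)² = ((-6/5 - 1) + 4)² = (-11/5 + 4)² = (9/5)² = 81/25 ≈ 3.2400)
√(-259 + p) = √(-259 + 81/25) = √(-6394/25) = I*√6394/5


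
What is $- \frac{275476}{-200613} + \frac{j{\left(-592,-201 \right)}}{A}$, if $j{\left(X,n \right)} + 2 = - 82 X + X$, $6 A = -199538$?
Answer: $- \frac{1374215006}{20014958397} \approx -0.068659$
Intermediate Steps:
$A = - \frac{99769}{3}$ ($A = \frac{1}{6} \left(-199538\right) = - \frac{99769}{3} \approx -33256.0$)
$j{\left(X,n \right)} = -2 - 81 X$ ($j{\left(X,n \right)} = -2 + \left(- 82 X + X\right) = -2 - 81 X$)
$- \frac{275476}{-200613} + \frac{j{\left(-592,-201 \right)}}{A} = - \frac{275476}{-200613} + \frac{-2 - -47952}{- \frac{99769}{3}} = \left(-275476\right) \left(- \frac{1}{200613}\right) + \left(-2 + 47952\right) \left(- \frac{3}{99769}\right) = \frac{275476}{200613} + 47950 \left(- \frac{3}{99769}\right) = \frac{275476}{200613} - \frac{143850}{99769} = - \frac{1374215006}{20014958397}$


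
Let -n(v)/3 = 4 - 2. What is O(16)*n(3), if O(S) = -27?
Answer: 162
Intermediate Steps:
n(v) = -6 (n(v) = -3*(4 - 2) = -3*2 = -6)
O(16)*n(3) = -27*(-6) = 162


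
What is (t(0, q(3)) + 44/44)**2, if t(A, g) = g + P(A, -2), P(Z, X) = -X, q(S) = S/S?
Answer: 16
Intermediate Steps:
q(S) = 1
t(A, g) = 2 + g (t(A, g) = g - 1*(-2) = g + 2 = 2 + g)
(t(0, q(3)) + 44/44)**2 = ((2 + 1) + 44/44)**2 = (3 + 44*(1/44))**2 = (3 + 1)**2 = 4**2 = 16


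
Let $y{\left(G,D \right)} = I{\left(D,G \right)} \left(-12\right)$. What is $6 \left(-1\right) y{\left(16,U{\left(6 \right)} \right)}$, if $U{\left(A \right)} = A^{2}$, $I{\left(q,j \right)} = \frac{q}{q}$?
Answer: $72$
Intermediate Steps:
$I{\left(q,j \right)} = 1$
$y{\left(G,D \right)} = -12$ ($y{\left(G,D \right)} = 1 \left(-12\right) = -12$)
$6 \left(-1\right) y{\left(16,U{\left(6 \right)} \right)} = 6 \left(-1\right) \left(-12\right) = \left(-6\right) \left(-12\right) = 72$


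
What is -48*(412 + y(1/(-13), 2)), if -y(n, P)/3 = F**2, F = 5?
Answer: -16176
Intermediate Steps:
y(n, P) = -75 (y(n, P) = -3*5**2 = -3*25 = -75)
-48*(412 + y(1/(-13), 2)) = -48*(412 - 75) = -48*337 = -16176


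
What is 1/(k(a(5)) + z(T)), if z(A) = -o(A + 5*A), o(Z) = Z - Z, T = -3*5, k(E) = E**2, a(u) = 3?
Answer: 1/9 ≈ 0.11111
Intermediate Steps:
T = -15
o(Z) = 0
z(A) = 0 (z(A) = -1*0 = 0)
1/(k(a(5)) + z(T)) = 1/(3**2 + 0) = 1/(9 + 0) = 1/9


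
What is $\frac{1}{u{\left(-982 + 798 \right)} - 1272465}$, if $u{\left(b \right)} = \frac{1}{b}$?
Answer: $- \frac{184}{234133561} \approx -7.8588 \cdot 10^{-7}$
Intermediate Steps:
$\frac{1}{u{\left(-982 + 798 \right)} - 1272465} = \frac{1}{\frac{1}{-982 + 798} - 1272465} = \frac{1}{\frac{1}{-184} - 1272465} = \frac{1}{- \frac{1}{184} - 1272465} = \frac{1}{- \frac{234133561}{184}} = - \frac{184}{234133561}$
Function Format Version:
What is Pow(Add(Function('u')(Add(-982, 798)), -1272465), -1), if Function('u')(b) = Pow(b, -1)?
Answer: Rational(-184, 234133561) ≈ -7.8588e-7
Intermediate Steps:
Pow(Add(Function('u')(Add(-982, 798)), -1272465), -1) = Pow(Add(Pow(Add(-982, 798), -1), -1272465), -1) = Pow(Add(Pow(-184, -1), -1272465), -1) = Pow(Add(Rational(-1, 184), -1272465), -1) = Pow(Rational(-234133561, 184), -1) = Rational(-184, 234133561)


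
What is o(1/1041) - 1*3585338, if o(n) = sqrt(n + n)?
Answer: -3585338 + sqrt(2082)/1041 ≈ -3.5853e+6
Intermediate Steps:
o(n) = sqrt(2)*sqrt(n) (o(n) = sqrt(2*n) = sqrt(2)*sqrt(n))
o(1/1041) - 1*3585338 = sqrt(2)*sqrt(1/1041) - 1*3585338 = sqrt(2)*sqrt(1/1041) - 3585338 = sqrt(2)*(sqrt(1041)/1041) - 3585338 = sqrt(2082)/1041 - 3585338 = -3585338 + sqrt(2082)/1041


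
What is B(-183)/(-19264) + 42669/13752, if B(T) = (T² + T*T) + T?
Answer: -1341517/3679424 ≈ -0.36460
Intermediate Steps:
B(T) = T + 2*T² (B(T) = (T² + T²) + T = 2*T² + T = T + 2*T²)
B(-183)/(-19264) + 42669/13752 = -183*(1 + 2*(-183))/(-19264) + 42669/13752 = -183*(1 - 366)*(-1/19264) + 42669*(1/13752) = -183*(-365)*(-1/19264) + 4741/1528 = 66795*(-1/19264) + 4741/1528 = -66795/19264 + 4741/1528 = -1341517/3679424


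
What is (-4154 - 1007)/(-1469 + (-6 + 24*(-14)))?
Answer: 5161/1811 ≈ 2.8498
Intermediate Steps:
(-4154 - 1007)/(-1469 + (-6 + 24*(-14))) = -5161/(-1469 + (-6 - 336)) = -5161/(-1469 - 342) = -5161/(-1811) = -5161*(-1/1811) = 5161/1811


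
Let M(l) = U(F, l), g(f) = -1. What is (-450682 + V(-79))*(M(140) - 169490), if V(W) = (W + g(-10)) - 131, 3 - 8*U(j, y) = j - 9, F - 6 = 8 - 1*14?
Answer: 152842356461/2 ≈ 7.6421e+10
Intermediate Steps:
F = 0 (F = 6 + (8 - 1*14) = 6 + (8 - 14) = 6 - 6 = 0)
U(j, y) = 3/2 - j/8 (U(j, y) = 3/8 - (j - 9)/8 = 3/8 - (-9 + j)/8 = 3/8 + (9/8 - j/8) = 3/2 - j/8)
M(l) = 3/2 (M(l) = 3/2 - ⅛*0 = 3/2 + 0 = 3/2)
V(W) = -132 + W (V(W) = (W - 1) - 131 = (-1 + W) - 131 = -132 + W)
(-450682 + V(-79))*(M(140) - 169490) = (-450682 + (-132 - 79))*(3/2 - 169490) = (-450682 - 211)*(-338977/2) = -450893*(-338977/2) = 152842356461/2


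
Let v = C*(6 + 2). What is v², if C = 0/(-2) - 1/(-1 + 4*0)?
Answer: 64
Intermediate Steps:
C = 1 (C = 0*(-½) - 1/(-1 + 0) = 0 - 1/(-1) = 0 - 1*(-1) = 0 + 1 = 1)
v = 8 (v = 1*(6 + 2) = 1*8 = 8)
v² = 8² = 64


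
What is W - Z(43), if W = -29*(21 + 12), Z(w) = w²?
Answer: -2806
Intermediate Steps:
W = -957 (W = -29*33 = -957)
W - Z(43) = -957 - 1*43² = -957 - 1*1849 = -957 - 1849 = -2806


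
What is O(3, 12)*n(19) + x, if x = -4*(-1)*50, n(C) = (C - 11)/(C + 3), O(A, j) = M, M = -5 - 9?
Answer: 2144/11 ≈ 194.91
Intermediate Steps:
M = -14
O(A, j) = -14
n(C) = (-11 + C)/(3 + C)
x = 200 (x = 4*50 = 200)
O(3, 12)*n(19) + x = -14*(-11 + 19)/(3 + 19) + 200 = -14*8/22 + 200 = -7*8/11 + 200 = -14*4/11 + 200 = -56/11 + 200 = 2144/11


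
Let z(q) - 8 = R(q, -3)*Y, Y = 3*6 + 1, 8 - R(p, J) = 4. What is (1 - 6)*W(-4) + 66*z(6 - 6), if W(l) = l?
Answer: 5564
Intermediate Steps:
R(p, J) = 4 (R(p, J) = 8 - 1*4 = 8 - 4 = 4)
Y = 19 (Y = 18 + 1 = 19)
z(q) = 84 (z(q) = 8 + 4*19 = 8 + 76 = 84)
(1 - 6)*W(-4) + 66*z(6 - 6) = (1 - 6)*(-4) + 66*84 = -5*(-4) + 5544 = 20 + 5544 = 5564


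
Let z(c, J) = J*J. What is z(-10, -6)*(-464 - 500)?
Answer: -34704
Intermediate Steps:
z(c, J) = J²
z(-10, -6)*(-464 - 500) = (-6)²*(-464 - 500) = 36*(-964) = -34704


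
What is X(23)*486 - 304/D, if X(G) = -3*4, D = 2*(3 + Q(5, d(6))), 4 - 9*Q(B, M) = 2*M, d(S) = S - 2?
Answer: -135504/23 ≈ -5891.5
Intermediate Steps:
d(S) = -2 + S
Q(B, M) = 4/9 - 2*M/9
D = 46/9 (D = 2*(3 + (4/9 - 2*(-2 + 6)/9)) = 2*(3 + (4/9 - 2/9*4)) = 2*(3 + (4/9 - 8/9)) = 2*(3 - 4/9) = 2*(23/9) = 46/9 ≈ 5.1111)
X(G) = -12
X(23)*486 - 304/D = -12*486 - 304/46/9 = -5832 - 304*9/46 = -5832 - 1368/23 = -135504/23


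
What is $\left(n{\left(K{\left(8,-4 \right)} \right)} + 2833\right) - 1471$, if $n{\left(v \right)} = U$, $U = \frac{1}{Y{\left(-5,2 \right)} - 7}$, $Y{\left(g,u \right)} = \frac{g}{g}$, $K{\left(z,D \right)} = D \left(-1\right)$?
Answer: $\frac{8171}{6} \approx 1361.8$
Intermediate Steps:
$K{\left(z,D \right)} = - D$
$Y{\left(g,u \right)} = 1$
$U = - \frac{1}{6}$ ($U = \frac{1}{1 - 7} = \frac{1}{-6} = - \frac{1}{6} \approx -0.16667$)
$n{\left(v \right)} = - \frac{1}{6}$
$\left(n{\left(K{\left(8,-4 \right)} \right)} + 2833\right) - 1471 = \left(- \frac{1}{6} + 2833\right) - 1471 = \frac{16997}{6} - 1471 = \frac{8171}{6}$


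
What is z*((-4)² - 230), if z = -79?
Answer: 16906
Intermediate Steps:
z*((-4)² - 230) = -79*((-4)² - 230) = -79*(16 - 230) = -79*(-214) = 16906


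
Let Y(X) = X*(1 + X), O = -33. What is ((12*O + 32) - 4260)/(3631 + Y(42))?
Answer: -4624/5437 ≈ -0.85047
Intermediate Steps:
((12*O + 32) - 4260)/(3631 + Y(42)) = ((12*(-33) + 32) - 4260)/(3631 + 42*(1 + 42)) = ((-396 + 32) - 4260)/(3631 + 42*43) = (-364 - 4260)/(3631 + 1806) = -4624/5437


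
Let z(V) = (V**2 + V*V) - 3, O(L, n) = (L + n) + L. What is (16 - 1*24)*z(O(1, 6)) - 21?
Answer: -1021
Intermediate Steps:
O(L, n) = n + 2*L
z(V) = -3 + 2*V**2 (z(V) = (V**2 + V**2) - 3 = 2*V**2 - 3 = -3 + 2*V**2)
(16 - 1*24)*z(O(1, 6)) - 21 = (16 - 1*24)*(-3 + 2*(6 + 2*1)**2) - 21 = (16 - 24)*(-3 + 2*(6 + 2)**2) - 21 = -8*(-3 + 2*8**2) - 21 = -8*(-3 + 2*64) - 21 = -8*(-3 + 128) - 21 = -8*125 - 21 = -1000 - 21 = -1021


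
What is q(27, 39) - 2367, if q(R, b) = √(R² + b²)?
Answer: -2367 + 15*√10 ≈ -2319.6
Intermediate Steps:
q(27, 39) - 2367 = √(27² + 39²) - 2367 = √(729 + 1521) - 2367 = √2250 - 2367 = 15*√10 - 2367 = -2367 + 15*√10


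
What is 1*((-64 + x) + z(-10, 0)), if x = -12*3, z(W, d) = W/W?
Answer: -99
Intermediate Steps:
z(W, d) = 1
x = -36
1*((-64 + x) + z(-10, 0)) = 1*((-64 - 36) + 1) = 1*(-100 + 1) = 1*(-99) = -99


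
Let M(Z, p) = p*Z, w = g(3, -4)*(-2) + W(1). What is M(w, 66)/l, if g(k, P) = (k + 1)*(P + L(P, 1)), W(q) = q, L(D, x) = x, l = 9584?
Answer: 825/4792 ≈ 0.17216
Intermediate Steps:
g(k, P) = (1 + P)*(1 + k) (g(k, P) = (k + 1)*(P + 1) = (1 + k)*(1 + P) = (1 + P)*(1 + k))
w = 25 (w = (1 - 4 + 3 - 4*3)*(-2) + 1 = (1 - 4 + 3 - 12)*(-2) + 1 = -12*(-2) + 1 = 24 + 1 = 25)
M(Z, p) = Z*p
M(w, 66)/l = (25*66)/9584 = 1650*(1/9584) = 825/4792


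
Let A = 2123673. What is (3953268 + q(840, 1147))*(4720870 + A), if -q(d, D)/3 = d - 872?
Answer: 27058969892652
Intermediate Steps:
q(d, D) = 2616 - 3*d (q(d, D) = -3*(d - 872) = -3*(-872 + d) = 2616 - 3*d)
(3953268 + q(840, 1147))*(4720870 + A) = (3953268 + (2616 - 3*840))*(4720870 + 2123673) = (3953268 + (2616 - 2520))*6844543 = (3953268 + 96)*6844543 = 3953364*6844543 = 27058969892652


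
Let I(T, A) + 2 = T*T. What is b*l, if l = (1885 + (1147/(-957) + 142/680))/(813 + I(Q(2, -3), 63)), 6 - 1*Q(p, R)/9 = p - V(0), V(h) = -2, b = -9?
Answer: -1839057801/123102100 ≈ -14.939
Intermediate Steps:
Q(p, R) = 36 - 9*p (Q(p, R) = 54 - 9*(p - 1*(-2)) = 54 - 9*(p + 2) = 54 - 9*(2 + p) = 54 + (-18 - 9*p) = 36 - 9*p)
I(T, A) = -2 + T**2 (I(T, A) = -2 + T*T = -2 + T**2)
l = 613019267/369306300 (l = (1885 + (1147/(-957) + 142/680))/(813 + (-2 + (36 - 9*2)**2)) = (1885 + (1147*(-1/957) + 142*(1/680)))/(813 + (-2 + (36 - 18)**2)) = (1885 + (-1147/957 + 71/340))/(813 + (-2 + 18**2)) = (1885 - 322033/325380)/(813 + (-2 + 324)) = 613019267/(325380*(813 + 322)) = (613019267/325380)/1135 = (613019267/325380)*(1/1135) = 613019267/369306300 ≈ 1.6599)
b*l = -9*613019267/369306300 = -1839057801/123102100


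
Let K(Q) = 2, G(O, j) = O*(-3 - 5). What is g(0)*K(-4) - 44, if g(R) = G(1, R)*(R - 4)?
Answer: 20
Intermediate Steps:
G(O, j) = -8*O (G(O, j) = O*(-8) = -8*O)
g(R) = 32 - 8*R (g(R) = (-8*1)*(R - 4) = -8*(-4 + R) = 32 - 8*R)
g(0)*K(-4) - 44 = (32 - 8*0)*2 - 44 = (32 + 0)*2 - 44 = 32*2 - 44 = 64 - 44 = 20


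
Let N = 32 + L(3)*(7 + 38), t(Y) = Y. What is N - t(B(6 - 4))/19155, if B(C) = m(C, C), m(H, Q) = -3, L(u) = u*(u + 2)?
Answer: 4514196/6385 ≈ 707.00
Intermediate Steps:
L(u) = u*(2 + u)
B(C) = -3
N = 707 (N = 32 + (3*(2 + 3))*(7 + 38) = 32 + (3*5)*45 = 32 + 15*45 = 32 + 675 = 707)
N - t(B(6 - 4))/19155 = 707 - (-3)/19155 = 707 - 1*(-1/6385) = 707 + 1/6385 = 4514196/6385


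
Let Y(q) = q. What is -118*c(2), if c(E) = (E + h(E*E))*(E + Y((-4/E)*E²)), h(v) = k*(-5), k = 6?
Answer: -19824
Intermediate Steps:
h(v) = -30 (h(v) = 6*(-5) = -30)
c(E) = -3*E*(-30 + E) (c(E) = (E - 30)*(E + (-4/E)*E²) = (-30 + E)*(E - 4*E) = (-30 + E)*(-3*E) = -3*E*(-30 + E))
-118*c(2) = -354*2*(30 - 1*2) = -354*2*(30 - 2) = -354*2*28 = -118*168 = -19824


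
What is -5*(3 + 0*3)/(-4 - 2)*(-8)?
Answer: -20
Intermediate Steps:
-5*(3 + 0*3)/(-4 - 2)*(-8) = -5*(3 + 0)/(-6)*(-8) = -15*(-1)/6*(-8) = -5*(-1/2)*(-8) = (5/2)*(-8) = -20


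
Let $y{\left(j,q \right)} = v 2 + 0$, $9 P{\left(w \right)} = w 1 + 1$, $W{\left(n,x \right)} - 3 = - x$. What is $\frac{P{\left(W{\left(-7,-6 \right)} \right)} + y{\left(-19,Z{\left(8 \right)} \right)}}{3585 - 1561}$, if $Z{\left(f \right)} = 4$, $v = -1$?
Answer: $- \frac{1}{2277} \approx -0.00043917$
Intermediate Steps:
$W{\left(n,x \right)} = 3 - x$
$P{\left(w \right)} = \frac{1}{9} + \frac{w}{9}$ ($P{\left(w \right)} = \frac{w 1 + 1}{9} = \frac{w + 1}{9} = \frac{1 + w}{9} = \frac{1}{9} + \frac{w}{9}$)
$y{\left(j,q \right)} = -2$ ($y{\left(j,q \right)} = \left(-1\right) 2 + 0 = -2 + 0 = -2$)
$\frac{P{\left(W{\left(-7,-6 \right)} \right)} + y{\left(-19,Z{\left(8 \right)} \right)}}{3585 - 1561} = \frac{\left(\frac{1}{9} + \frac{3 - -6}{9}\right) - 2}{3585 - 1561} = \frac{\left(\frac{1}{9} + \frac{3 + 6}{9}\right) - 2}{2024} = \left(\left(\frac{1}{9} + \frac{1}{9} \cdot 9\right) - 2\right) \frac{1}{2024} = \left(\left(\frac{1}{9} + 1\right) - 2\right) \frac{1}{2024} = \left(\frac{10}{9} - 2\right) \frac{1}{2024} = \left(- \frac{8}{9}\right) \frac{1}{2024} = - \frac{1}{2277}$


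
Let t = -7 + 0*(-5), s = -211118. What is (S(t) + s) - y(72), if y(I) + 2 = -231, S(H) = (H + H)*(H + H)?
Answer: -210689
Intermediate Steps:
t = -7 (t = -7 + 0 = -7)
S(H) = 4*H² (S(H) = (2*H)*(2*H) = 4*H²)
y(I) = -233 (y(I) = -2 - 231 = -233)
(S(t) + s) - y(72) = (4*(-7)² - 211118) - 1*(-233) = (4*49 - 211118) + 233 = (196 - 211118) + 233 = -210922 + 233 = -210689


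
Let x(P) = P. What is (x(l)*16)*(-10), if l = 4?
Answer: -640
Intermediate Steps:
(x(l)*16)*(-10) = (4*16)*(-10) = 64*(-10) = -640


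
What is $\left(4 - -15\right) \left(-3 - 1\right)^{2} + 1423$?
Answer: $1727$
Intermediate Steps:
$\left(4 - -15\right) \left(-3 - 1\right)^{2} + 1423 = \left(4 + 15\right) \left(-4\right)^{2} + 1423 = 19 \cdot 16 + 1423 = 304 + 1423 = 1727$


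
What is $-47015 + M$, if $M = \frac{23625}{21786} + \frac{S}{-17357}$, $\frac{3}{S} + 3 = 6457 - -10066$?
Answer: $- \frac{48948273565595993}{1041144370840} \approx -47014.0$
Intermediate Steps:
$S = \frac{3}{16520}$ ($S = \frac{3}{-3 + \left(6457 - -10066\right)} = \frac{3}{-3 + \left(6457 + 10066\right)} = \frac{3}{-3 + 16523} = \frac{3}{16520} \approx 0.0001816$)
$M = \frac{1129029446607}{1041144370840}$ ($M = \frac{23625}{21786} + \frac{3}{16520 \left(-17357\right)} = 23625 \cdot \frac{1}{21786} + \frac{3}{16520} \left(- \frac{1}{17357}\right) = \frac{7875}{7262} - \frac{3}{286737640} = \frac{1129029446607}{1041144370840} \approx 1.0844$)
$-47015 + M = -47015 + \frac{1129029446607}{1041144370840} = - \frac{48948273565595993}{1041144370840}$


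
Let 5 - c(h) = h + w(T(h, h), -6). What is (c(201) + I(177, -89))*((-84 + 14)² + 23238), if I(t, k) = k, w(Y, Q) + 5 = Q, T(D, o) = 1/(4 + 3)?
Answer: -7709812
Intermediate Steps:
T(D, o) = ⅐ (T(D, o) = 1/7 = ⅐)
w(Y, Q) = -5 + Q
c(h) = 16 - h (c(h) = 5 - (h + (-5 - 6)) = 5 - (h - 11) = 5 - (-11 + h) = 5 + (11 - h) = 16 - h)
(c(201) + I(177, -89))*((-84 + 14)² + 23238) = ((16 - 1*201) - 89)*((-84 + 14)² + 23238) = ((16 - 201) - 89)*((-70)² + 23238) = (-185 - 89)*(4900 + 23238) = -274*28138 = -7709812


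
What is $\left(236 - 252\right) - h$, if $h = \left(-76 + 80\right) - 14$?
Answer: $-6$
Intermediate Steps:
$h = -10$ ($h = 4 - 14 = -10$)
$\left(236 - 252\right) - h = \left(236 - 252\right) - -10 = \left(236 - 252\right) + 10 = -16 + 10 = -6$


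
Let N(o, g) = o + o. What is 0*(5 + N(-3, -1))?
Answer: 0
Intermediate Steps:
N(o, g) = 2*o
0*(5 + N(-3, -1)) = 0*(5 + 2*(-3)) = 0*(5 - 6) = 0*(-1) = 0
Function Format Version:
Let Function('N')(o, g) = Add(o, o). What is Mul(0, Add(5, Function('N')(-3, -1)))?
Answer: 0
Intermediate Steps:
Function('N')(o, g) = Mul(2, o)
Mul(0, Add(5, Function('N')(-3, -1))) = Mul(0, Add(5, Mul(2, -3))) = Mul(0, Add(5, -6)) = Mul(0, -1) = 0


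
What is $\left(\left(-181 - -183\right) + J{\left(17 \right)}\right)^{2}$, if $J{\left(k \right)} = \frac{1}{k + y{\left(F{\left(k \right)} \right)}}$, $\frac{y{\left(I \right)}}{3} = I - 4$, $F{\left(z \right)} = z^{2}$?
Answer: $\frac{3045025}{760384} \approx 4.0046$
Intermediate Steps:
$y{\left(I \right)} = -12 + 3 I$ ($y{\left(I \right)} = 3 \left(I - 4\right) = 3 \left(-4 + I\right) = -12 + 3 I$)
$J{\left(k \right)} = \frac{1}{-12 + k + 3 k^{2}}$ ($J{\left(k \right)} = \frac{1}{k + \left(-12 + 3 k^{2}\right)} = \frac{1}{-12 + k + 3 k^{2}}$)
$\left(\left(-181 - -183\right) + J{\left(17 \right)}\right)^{2} = \left(\left(-181 - -183\right) + \frac{1}{-12 + 17 + 3 \cdot 17^{2}}\right)^{2} = \left(\left(-181 + 183\right) + \frac{1}{-12 + 17 + 3 \cdot 289}\right)^{2} = \left(2 + \frac{1}{-12 + 17 + 867}\right)^{2} = \left(2 + \frac{1}{872}\right)^{2} = \left(\frac{1745}{872}\right)^{2} = \frac{3045025}{760384}$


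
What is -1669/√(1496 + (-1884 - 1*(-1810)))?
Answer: -1669*√158/474 ≈ -44.260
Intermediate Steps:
-1669/√(1496 + (-1884 - 1*(-1810))) = -1669/√(1496 + (-1884 + 1810)) = -1669/√(1496 - 74) = -1669*√158/474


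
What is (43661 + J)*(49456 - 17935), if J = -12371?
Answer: 986292090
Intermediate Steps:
(43661 + J)*(49456 - 17935) = (43661 - 12371)*(49456 - 17935) = 31290*31521 = 986292090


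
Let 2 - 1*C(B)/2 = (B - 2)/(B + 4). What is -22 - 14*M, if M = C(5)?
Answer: -206/3 ≈ -68.667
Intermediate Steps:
C(B) = 4 - 2*(-2 + B)/(4 + B) (C(B) = 4 - 2*(B - 2)/(B + 4) = 4 - 2*(-2 + B)/(4 + B))
M = 10/3 (M = 2*(10 + 5)/(4 + 5) = 2*15/9 = 2*(1/9)*15 = 10/3 ≈ 3.3333)
-22 - 14*M = -22 - 14*10/3 = -22 - 140/3 = -206/3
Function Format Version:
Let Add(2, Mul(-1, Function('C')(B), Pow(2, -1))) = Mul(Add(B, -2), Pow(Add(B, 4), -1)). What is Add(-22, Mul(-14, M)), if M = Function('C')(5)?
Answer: Rational(-206, 3) ≈ -68.667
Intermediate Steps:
Function('C')(B) = Add(4, Mul(-2, Pow(Add(4, B), -1), Add(-2, B))) (Function('C')(B) = Add(4, Mul(-2, Mul(Add(B, -2), Pow(Add(B, 4), -1)))) = Add(4, Mul(-2, Mul(Add(-2, B), Pow(Add(4, B), -1)))) = Add(4, Mul(-2, Mul(Pow(Add(4, B), -1), Add(-2, B)))) = Add(4, Mul(-2, Pow(Add(4, B), -1), Add(-2, B))))
M = Rational(10, 3) (M = Mul(2, Pow(Add(4, 5), -1), Add(10, 5)) = Mul(2, Pow(9, -1), 15) = Mul(2, Rational(1, 9), 15) = Rational(10, 3) ≈ 3.3333)
Add(-22, Mul(-14, M)) = Add(-22, Mul(-14, Rational(10, 3))) = Add(-22, Rational(-140, 3)) = Rational(-206, 3)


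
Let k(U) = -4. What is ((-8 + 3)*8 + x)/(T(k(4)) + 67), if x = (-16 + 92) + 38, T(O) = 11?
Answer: 37/39 ≈ 0.94872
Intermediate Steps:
x = 114 (x = 76 + 38 = 114)
((-8 + 3)*8 + x)/(T(k(4)) + 67) = ((-8 + 3)*8 + 114)/(11 + 67) = (-5*8 + 114)/78 = (-40 + 114)*(1/78) = 74*(1/78) = 37/39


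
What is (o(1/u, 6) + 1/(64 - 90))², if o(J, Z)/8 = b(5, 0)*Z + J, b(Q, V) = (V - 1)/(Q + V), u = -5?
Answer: 2134521/16900 ≈ 126.30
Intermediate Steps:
b(Q, V) = (-1 + V)/(Q + V)
o(J, Z) = 8*J - 8*Z/5 (o(J, Z) = 8*(((-1 + 0)/(5 + 0))*Z + J) = 8*((-1/5)*Z + J) = 8*(((⅕)*(-1))*Z + J) = 8*(-Z/5 + J) = 8*(J - Z/5) = 8*J - 8*Z/5)
(o(1/u, 6) + 1/(64 - 90))² = ((8*(1/(-5)) - 8/5*6) + 1/(64 - 90))² = ((8*(1*(-⅕)) - 48/5) + 1/(-26))² = ((8*(-⅕) - 48/5) - 1/26)² = ((-8/5 - 48/5) - 1/26)² = (-56/5 - 1/26)² = (-1461/130)² = 2134521/16900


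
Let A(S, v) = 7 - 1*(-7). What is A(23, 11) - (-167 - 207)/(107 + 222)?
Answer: 4980/329 ≈ 15.137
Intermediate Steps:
A(S, v) = 14 (A(S, v) = 7 + 7 = 14)
A(23, 11) - (-167 - 207)/(107 + 222) = 14 - (-167 - 207)/(107 + 222) = 14 - (-374)/329 = 14 - 1*(-374/329) = 14 + 374/329 = 4980/329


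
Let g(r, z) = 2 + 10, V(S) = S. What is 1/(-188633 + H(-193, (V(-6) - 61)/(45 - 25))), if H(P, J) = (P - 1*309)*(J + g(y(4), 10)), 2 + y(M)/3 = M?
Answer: -10/1929753 ≈ -5.1820e-6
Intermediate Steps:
y(M) = -6 + 3*M
g(r, z) = 12
H(P, J) = (-309 + P)*(12 + J) (H(P, J) = (P - 1*309)*(J + 12) = (P - 309)*(12 + J) = (-309 + P)*(12 + J))
1/(-188633 + H(-193, (V(-6) - 61)/(45 - 25))) = 1/(-188633 + (-3708 - 309*(-6 - 61)/(45 - 25) + 12*(-193) + ((-6 - 61)/(45 - 25))*(-193))) = 1/(-188633 + (-3708 - (-20703)/20 - 2316 - 67/20*(-193))) = 1/(-188633 + (-3708 - (-20703)/20 - 2316 - 67*1/20*(-193))) = 1/(-188633 + (-3708 - 309*(-67/20) - 2316 - 67/20*(-193))) = 1/(-188633 + (-3708 + 20703/20 - 2316 + 12931/20)) = 1/(-188633 - 43423/10) = 1/(-1929753/10) = -10/1929753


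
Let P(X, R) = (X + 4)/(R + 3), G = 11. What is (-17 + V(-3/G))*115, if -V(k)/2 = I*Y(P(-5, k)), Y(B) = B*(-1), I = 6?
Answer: -2461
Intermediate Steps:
P(X, R) = (4 + X)/(3 + R)
Y(B) = -B
V(k) = -12/(3 + k) (V(k) = -12*(-(4 - 5)/(3 + k)) = -12*(-(-1)/(3 + k)) = -12/(3 + k))
(-17 + V(-3/G))*115 = (-17 - 12/(3 - 3/11))*115 = (-17 - 12/30/11)*115 = (-17 - 12*11/30)*115 = (-17 - 22/5)*115 = -107/5*115 = -2461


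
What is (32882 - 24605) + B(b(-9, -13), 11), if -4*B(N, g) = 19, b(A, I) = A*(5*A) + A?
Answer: 33089/4 ≈ 8272.3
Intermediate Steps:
b(A, I) = A + 5*A**2 (b(A, I) = 5*A**2 + A = A + 5*A**2)
B(N, g) = -19/4 (B(N, g) = -1/4*19 = -19/4)
(32882 - 24605) + B(b(-9, -13), 11) = (32882 - 24605) - 19/4 = 8277 - 19/4 = 33089/4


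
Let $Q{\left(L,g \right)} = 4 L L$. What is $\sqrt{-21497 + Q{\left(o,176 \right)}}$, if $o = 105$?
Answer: $\sqrt{22603} \approx 150.34$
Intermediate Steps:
$Q{\left(L,g \right)} = 4 L^{2}$
$\sqrt{-21497 + Q{\left(o,176 \right)}} = \sqrt{-21497 + 4 \cdot 105^{2}} = \sqrt{-21497 + 4 \cdot 11025} = \sqrt{-21497 + 44100} = \sqrt{22603}$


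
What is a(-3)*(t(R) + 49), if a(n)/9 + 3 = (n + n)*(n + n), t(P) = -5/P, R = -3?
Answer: 15048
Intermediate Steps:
a(n) = -27 + 36*n**2 (a(n) = -27 + 9*((n + n)*(n + n)) = -27 + 9*((2*n)*(2*n)) = -27 + 9*(4*n**2) = -27 + 36*n**2)
a(-3)*(t(R) + 49) = (-27 + 36*(-3)**2)*(-5/(-3) + 49) = (-27 + 36*9)*(-5*(-1/3) + 49) = (-27 + 324)*(5/3 + 49) = 297*(152/3) = 15048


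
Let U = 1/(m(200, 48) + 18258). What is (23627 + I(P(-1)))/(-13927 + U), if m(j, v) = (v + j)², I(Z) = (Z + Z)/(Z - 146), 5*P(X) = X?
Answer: -459198847106/270675989221 ≈ -1.6965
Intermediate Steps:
P(X) = X/5
I(Z) = 2*Z/(-146 + Z) (I(Z) = (2*Z)/(-146 + Z) = 2*Z/(-146 + Z))
m(j, v) = (j + v)²
U = 1/79762 (U = 1/((200 + 48)² + 18258) = 1/(248² + 18258) = 1/(61504 + 18258) = 1/79762 ≈ 1.2537e-5)
(23627 + I(P(-1)))/(-13927 + U) = (23627 + 2*((⅕)*(-1))/(-146 + (⅕)*(-1)))/(-13927 + 1/79762) = (23627 + 2*(-⅕)/(-146 - ⅕))/(-1110845373/79762) = (23627 + 2*(-⅕)/(-731/5))*(-79762/1110845373) = (23627 + 2*(-⅕)*(-5/731))*(-79762/1110845373) = (23627 + 2/731)*(-79762/1110845373) = (17271339/731)*(-79762/1110845373) = -459198847106/270675989221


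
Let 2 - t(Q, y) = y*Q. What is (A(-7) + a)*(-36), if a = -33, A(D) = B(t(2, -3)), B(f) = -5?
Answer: 1368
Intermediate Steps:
t(Q, y) = 2 - Q*y (t(Q, y) = 2 - y*Q = 2 - Q*y)
A(D) = -5
(A(-7) + a)*(-36) = (-5 - 33)*(-36) = -38*(-36) = 1368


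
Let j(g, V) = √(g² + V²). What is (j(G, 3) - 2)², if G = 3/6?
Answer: (4 - √37)²/4 ≈ 1.0845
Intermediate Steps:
G = ½ (G = 3*(⅙) = ½ ≈ 0.50000)
j(g, V) = √(V² + g²)
(j(G, 3) - 2)² = (√(3² + (½)²) - 2)² = (√(9 + ¼) - 2)² = (√(37/4) - 2)² = (√37/2 - 2)² = (-2 + √37/2)²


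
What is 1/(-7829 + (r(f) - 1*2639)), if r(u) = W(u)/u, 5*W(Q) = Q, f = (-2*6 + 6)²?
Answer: -5/52339 ≈ -9.5531e-5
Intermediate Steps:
f = 36 (f = (-12 + 6)² = (-6)² = 36)
W(Q) = Q/5
r(u) = ⅕ (r(u) = (u/5)/u = ⅕)
1/(-7829 + (r(f) - 1*2639)) = 1/(-7829 + (⅕ - 1*2639)) = 1/(-7829 + (⅕ - 2639)) = 1/(-7829 - 13194/5) = 1/(-52339/5) = -5/52339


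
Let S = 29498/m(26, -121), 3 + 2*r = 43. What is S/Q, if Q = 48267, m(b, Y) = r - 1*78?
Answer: -14749/1399743 ≈ -0.010537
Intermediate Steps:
r = 20 (r = -3/2 + (½)*43 = -3/2 + 43/2 = 20)
m(b, Y) = -58 (m(b, Y) = 20 - 1*78 = 20 - 78 = -58)
S = -14749/29 (S = 29498/(-58) = 29498*(-1/58) = -14749/29 ≈ -508.59)
S/Q = -14749/29/48267 = -14749/29*1/48267 = -14749/1399743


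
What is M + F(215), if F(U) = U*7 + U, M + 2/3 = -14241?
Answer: -37565/3 ≈ -12522.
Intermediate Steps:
M = -42725/3 (M = -⅔ - 14241 = -42725/3 ≈ -14242.)
F(U) = 8*U (F(U) = 7*U + U = 8*U)
M + F(215) = -42725/3 + 8*215 = -42725/3 + 1720 = -37565/3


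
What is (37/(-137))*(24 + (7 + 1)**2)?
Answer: -3256/137 ≈ -23.766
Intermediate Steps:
(37/(-137))*(24 + (7 + 1)**2) = (37*(-1/137))*(24 + 8**2) = -37*(24 + 64)/137 = -37/137*88 = -3256/137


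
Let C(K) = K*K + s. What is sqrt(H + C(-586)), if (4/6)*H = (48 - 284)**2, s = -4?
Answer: 2*sqrt(106734) ≈ 653.40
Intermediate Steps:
C(K) = -4 + K**2 (C(K) = K*K - 4 = K**2 - 4 = -4 + K**2)
H = 83544 (H = 3*(48 - 284)**2/2 = (3/2)*(-236)**2 = (3/2)*55696 = 83544)
sqrt(H + C(-586)) = sqrt(83544 + (-4 + (-586)**2)) = sqrt(83544 + (-4 + 343396)) = sqrt(83544 + 343392) = sqrt(426936) = 2*sqrt(106734)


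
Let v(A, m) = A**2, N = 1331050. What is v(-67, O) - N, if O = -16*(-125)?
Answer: -1326561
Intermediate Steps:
O = 2000
v(-67, O) - N = (-67)**2 - 1*1331050 = 4489 - 1331050 = -1326561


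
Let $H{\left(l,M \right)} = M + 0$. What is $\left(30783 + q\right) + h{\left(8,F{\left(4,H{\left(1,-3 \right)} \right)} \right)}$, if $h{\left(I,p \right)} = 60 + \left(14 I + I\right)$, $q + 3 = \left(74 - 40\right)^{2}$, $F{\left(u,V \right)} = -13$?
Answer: $32116$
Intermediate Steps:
$H{\left(l,M \right)} = M$
$q = 1153$ ($q = -3 + \left(74 - 40\right)^{2} = -3 + 34^{2} = -3 + 1156 = 1153$)
$h{\left(I,p \right)} = 60 + 15 I$
$\left(30783 + q\right) + h{\left(8,F{\left(4,H{\left(1,-3 \right)} \right)} \right)} = \left(30783 + 1153\right) + \left(60 + 15 \cdot 8\right) = 31936 + \left(60 + 120\right) = 31936 + 180 = 32116$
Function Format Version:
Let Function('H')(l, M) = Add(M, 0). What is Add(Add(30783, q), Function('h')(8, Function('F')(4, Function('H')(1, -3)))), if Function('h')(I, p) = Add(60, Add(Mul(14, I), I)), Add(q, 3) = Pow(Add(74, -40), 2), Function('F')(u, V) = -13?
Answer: 32116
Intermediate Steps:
Function('H')(l, M) = M
q = 1153 (q = Add(-3, Pow(Add(74, -40), 2)) = Add(-3, Pow(34, 2)) = Add(-3, 1156) = 1153)
Function('h')(I, p) = Add(60, Mul(15, I))
Add(Add(30783, q), Function('h')(8, Function('F')(4, Function('H')(1, -3)))) = Add(Add(30783, 1153), Add(60, Mul(15, 8))) = Add(31936, Add(60, 120)) = Add(31936, 180) = 32116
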